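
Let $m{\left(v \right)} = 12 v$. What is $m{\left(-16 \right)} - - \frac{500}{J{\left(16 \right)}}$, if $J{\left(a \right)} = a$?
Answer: $- \frac{643}{4} \approx -160.75$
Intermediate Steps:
$m{\left(-16 \right)} - - \frac{500}{J{\left(16 \right)}} = 12 \left(-16\right) - - \frac{500}{16} = -192 - \left(-500\right) \frac{1}{16} = -192 - - \frac{125}{4} = -192 + \frac{125}{4} = - \frac{643}{4}$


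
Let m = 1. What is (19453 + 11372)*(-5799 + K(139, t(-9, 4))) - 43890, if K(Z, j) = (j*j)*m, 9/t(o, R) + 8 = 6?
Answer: -712695435/4 ≈ -1.7817e+8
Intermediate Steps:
t(o, R) = -9/2 (t(o, R) = 9/(-8 + 6) = 9/(-2) = 9*(-½) = -9/2)
K(Z, j) = j² (K(Z, j) = (j*j)*1 = j²*1 = j²)
(19453 + 11372)*(-5799 + K(139, t(-9, 4))) - 43890 = (19453 + 11372)*(-5799 + (-9/2)²) - 43890 = 30825*(-5799 + 81/4) - 43890 = 30825*(-23115/4) - 43890 = -712519875/4 - 43890 = -712695435/4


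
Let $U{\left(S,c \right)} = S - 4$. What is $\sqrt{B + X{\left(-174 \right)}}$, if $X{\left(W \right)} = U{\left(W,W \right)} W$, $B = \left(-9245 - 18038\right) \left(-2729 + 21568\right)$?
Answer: $i \sqrt{513953465} \approx 22671.0 i$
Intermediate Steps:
$U{\left(S,c \right)} = -4 + S$
$B = -513984437$ ($B = \left(-27283\right) 18839 = -513984437$)
$X{\left(W \right)} = W \left(-4 + W\right)$ ($X{\left(W \right)} = \left(-4 + W\right) W = W \left(-4 + W\right)$)
$\sqrt{B + X{\left(-174 \right)}} = \sqrt{-513984437 - 174 \left(-4 - 174\right)} = \sqrt{-513984437 - -30972} = \sqrt{-513984437 + 30972} = \sqrt{-513953465} = i \sqrt{513953465}$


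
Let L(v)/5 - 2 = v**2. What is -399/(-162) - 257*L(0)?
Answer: -138647/54 ≈ -2567.5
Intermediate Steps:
L(v) = 10 + 5*v**2
-399/(-162) - 257*L(0) = -399/(-162) - 257*(10 + 5*0**2) = -399*(-1/162) - 257*(10 + 5*0) = 133/54 - 257*(10 + 0) = 133/54 - 257*10 = 133/54 - 2570 = -138647/54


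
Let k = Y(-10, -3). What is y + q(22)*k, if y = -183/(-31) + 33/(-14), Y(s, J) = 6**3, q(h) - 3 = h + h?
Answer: 4407507/434 ≈ 10156.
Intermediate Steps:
q(h) = 3 + 2*h (q(h) = 3 + (h + h) = 3 + 2*h)
Y(s, J) = 216
k = 216
y = 1539/434 (y = -183*(-1/31) + 33*(-1/14) = 183/31 - 33/14 = 1539/434 ≈ 3.5461)
y + q(22)*k = 1539/434 + (3 + 2*22)*216 = 1539/434 + (3 + 44)*216 = 1539/434 + 47*216 = 1539/434 + 10152 = 4407507/434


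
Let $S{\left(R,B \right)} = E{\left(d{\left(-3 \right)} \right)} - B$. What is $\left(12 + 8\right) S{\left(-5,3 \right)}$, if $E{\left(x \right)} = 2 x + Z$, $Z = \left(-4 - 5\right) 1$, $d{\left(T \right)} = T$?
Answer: $-360$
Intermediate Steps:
$Z = -9$ ($Z = \left(-9\right) 1 = -9$)
$E{\left(x \right)} = -9 + 2 x$ ($E{\left(x \right)} = 2 x - 9 = -9 + 2 x$)
$S{\left(R,B \right)} = -15 - B$ ($S{\left(R,B \right)} = \left(-9 + 2 \left(-3\right)\right) - B = \left(-9 - 6\right) - B = -15 - B$)
$\left(12 + 8\right) S{\left(-5,3 \right)} = \left(12 + 8\right) \left(-15 - 3\right) = 20 \left(-15 - 3\right) = 20 \left(-18\right) = -360$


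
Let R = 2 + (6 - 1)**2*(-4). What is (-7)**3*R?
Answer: 33614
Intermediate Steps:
R = -98 (R = 2 + 5**2*(-4) = 2 + 25*(-4) = 2 - 100 = -98)
(-7)**3*R = (-7)**3*(-98) = -343*(-98) = 33614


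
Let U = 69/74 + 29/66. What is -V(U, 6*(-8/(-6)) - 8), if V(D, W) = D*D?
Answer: -2805625/1490841 ≈ -1.8819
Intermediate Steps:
U = 1675/1221 (U = 69*(1/74) + 29*(1/66) = 69/74 + 29/66 = 1675/1221 ≈ 1.3718)
V(D, W) = D²
-V(U, 6*(-8/(-6)) - 8) = -(1675/1221)² = -1*2805625/1490841 = -2805625/1490841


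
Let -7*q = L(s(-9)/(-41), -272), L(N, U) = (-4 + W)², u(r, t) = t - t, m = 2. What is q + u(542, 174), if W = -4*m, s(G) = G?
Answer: -144/7 ≈ -20.571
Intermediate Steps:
W = -8 (W = -4*2 = -8)
u(r, t) = 0
L(N, U) = 144 (L(N, U) = (-4 - 8)² = (-12)² = 144)
q = -144/7 (q = -⅐*144 = -144/7 ≈ -20.571)
q + u(542, 174) = -144/7 + 0 = -144/7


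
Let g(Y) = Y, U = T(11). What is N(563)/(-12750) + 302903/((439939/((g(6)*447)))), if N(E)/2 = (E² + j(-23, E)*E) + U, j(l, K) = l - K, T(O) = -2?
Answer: 1728219139413/934870375 ≈ 1848.6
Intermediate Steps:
U = -2
N(E) = -4 + 2*E² + 2*E*(-23 - E) (N(E) = 2*((E² + (-23 - E)*E) - 2) = 2*((E² + E*(-23 - E)) - 2) = 2*(-2 + E² + E*(-23 - E)) = -4 + 2*E² + 2*E*(-23 - E))
N(563)/(-12750) + 302903/((439939/((g(6)*447)))) = (-4 - 46*563)/(-12750) + 302903/((439939/((6*447)))) = (-4 - 25898)*(-1/12750) + 302903/((439939/2682)) = -25902*(-1/12750) + 302903/((439939*(1/2682))) = 4317/2125 + 302903/(439939/2682) = 4317/2125 + 302903*(2682/439939) = 4317/2125 + 812385846/439939 = 1728219139413/934870375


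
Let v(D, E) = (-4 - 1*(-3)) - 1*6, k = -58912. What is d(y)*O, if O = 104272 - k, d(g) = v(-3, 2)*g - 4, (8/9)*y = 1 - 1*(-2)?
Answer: -4507958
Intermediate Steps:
v(D, E) = -7 (v(D, E) = (-4 + 3) - 6 = -1 - 6 = -7)
y = 27/8 (y = 9*(1 - 1*(-2))/8 = 9*(1 + 2)/8 = (9/8)*3 = 27/8 ≈ 3.3750)
d(g) = -4 - 7*g (d(g) = -7*g - 4 = -4 - 7*g)
O = 163184 (O = 104272 - 1*(-58912) = 104272 + 58912 = 163184)
d(y)*O = (-4 - 7*27/8)*163184 = (-4 - 189/8)*163184 = -221/8*163184 = -4507958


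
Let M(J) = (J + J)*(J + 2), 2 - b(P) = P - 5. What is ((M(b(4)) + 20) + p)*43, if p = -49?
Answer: 43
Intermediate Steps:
b(P) = 7 - P (b(P) = 2 - (P - 5) = 2 - (-5 + P) = 2 + (5 - P) = 7 - P)
M(J) = 2*J*(2 + J) (M(J) = (2*J)*(2 + J) = 2*J*(2 + J))
((M(b(4)) + 20) + p)*43 = ((2*(7 - 1*4)*(2 + (7 - 1*4)) + 20) - 49)*43 = ((2*(7 - 4)*(2 + (7 - 4)) + 20) - 49)*43 = ((2*3*(2 + 3) + 20) - 49)*43 = ((2*3*5 + 20) - 49)*43 = ((30 + 20) - 49)*43 = (50 - 49)*43 = 1*43 = 43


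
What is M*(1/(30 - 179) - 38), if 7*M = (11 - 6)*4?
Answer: -16180/149 ≈ -108.59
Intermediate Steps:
M = 20/7 (M = ((11 - 6)*4)/7 = (5*4)/7 = (⅐)*20 = 20/7 ≈ 2.8571)
M*(1/(30 - 179) - 38) = 20*(1/(30 - 179) - 38)/7 = 20*(1/(-149) - 38)/7 = 20*(-1/149 - 38)/7 = (20/7)*(-5663/149) = -16180/149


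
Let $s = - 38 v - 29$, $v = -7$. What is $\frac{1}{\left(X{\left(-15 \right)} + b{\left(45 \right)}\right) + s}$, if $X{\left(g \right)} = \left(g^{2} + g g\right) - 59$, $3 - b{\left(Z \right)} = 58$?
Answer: $\frac{1}{573} \approx 0.0017452$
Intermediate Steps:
$b{\left(Z \right)} = -55$ ($b{\left(Z \right)} = 3 - 58 = -55$)
$X{\left(g \right)} = -59 + 2 g^{2}$ ($X{\left(g \right)} = \left(g^{2} + g^{2}\right) - 59 = 2 g^{2} - 59 = -59 + 2 g^{2}$)
$s = 237$ ($s = \left(-38\right) \left(-7\right) - 29 = 266 - 29 = 237$)
$\frac{1}{\left(X{\left(-15 \right)} + b{\left(45 \right)}\right) + s} = \frac{1}{\left(\left(-59 + 2 \left(-15\right)^{2}\right) - 55\right) + 237} = \frac{1}{\left(\left(-59 + 2 \cdot 225\right) - 55\right) + 237} = \frac{1}{\left(\left(-59 + 450\right) - 55\right) + 237} = \frac{1}{\left(391 - 55\right) + 237} = \frac{1}{336 + 237} = \frac{1}{573}$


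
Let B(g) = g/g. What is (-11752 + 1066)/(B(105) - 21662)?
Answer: 10686/21661 ≈ 0.49333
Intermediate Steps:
B(g) = 1
(-11752 + 1066)/(B(105) - 21662) = (-11752 + 1066)/(1 - 21662) = -10686/(-21661) = -10686*(-1/21661) = 10686/21661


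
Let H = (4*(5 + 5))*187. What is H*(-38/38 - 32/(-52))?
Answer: -37400/13 ≈ -2876.9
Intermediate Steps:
H = 7480 (H = (4*10)*187 = 40*187 = 7480)
H*(-38/38 - 32/(-52)) = 7480*(-38/38 - 32/(-52)) = 7480*(-38*1/38 - 32*(-1/52)) = 7480*(-1 + 8/13) = 7480*(-5/13) = -37400/13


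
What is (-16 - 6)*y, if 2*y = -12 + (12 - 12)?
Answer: 132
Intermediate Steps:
y = -6 (y = (-12 + (12 - 12))/2 = (-12 + 0)/2 = (1/2)*(-12) = -6)
(-16 - 6)*y = (-16 - 6)*(-6) = -22*(-6) = 132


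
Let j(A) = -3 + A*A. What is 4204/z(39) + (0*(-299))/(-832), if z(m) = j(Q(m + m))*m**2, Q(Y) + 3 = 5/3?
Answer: -4204/1859 ≈ -2.2614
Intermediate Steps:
Q(Y) = -4/3 (Q(Y) = -3 + 5/3 = -4/3)
j(A) = -3 + A**2
z(m) = -11*m**2/9 (z(m) = (-3 + (-4/3)**2)*m**2 = (-3 + 16/9)*m**2 = -11*m**2/9)
4204/z(39) + (0*(-299))/(-832) = 4204/((-11/9*39**2)) + (0*(-299))/(-832) = 4204/((-11/9*1521)) + 0*(-1/832) = 4204/(-1859) + 0 = 4204*(-1/1859) + 0 = -4204/1859 + 0 = -4204/1859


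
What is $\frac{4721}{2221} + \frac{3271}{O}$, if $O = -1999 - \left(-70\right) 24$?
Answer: $- \frac{5758892}{708499} \approx -8.1283$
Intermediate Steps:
$O = -319$ ($O = -1999 - -1680 = -1999 + 1680 = -319$)
$\frac{4721}{2221} + \frac{3271}{O} = \frac{4721}{2221} + \frac{3271}{-319} = 4721 \cdot \frac{1}{2221} + 3271 \left(- \frac{1}{319}\right) = \frac{4721}{2221} - \frac{3271}{319} = - \frac{5758892}{708499}$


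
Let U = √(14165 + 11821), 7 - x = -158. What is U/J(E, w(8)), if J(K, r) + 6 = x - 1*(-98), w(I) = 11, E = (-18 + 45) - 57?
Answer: √25986/257 ≈ 0.62724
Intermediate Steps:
x = 165 (x = 7 - 1*(-158) = 7 + 158 = 165)
E = -30 (E = 27 - 57 = -30)
J(K, r) = 257 (J(K, r) = -6 + (165 - 1*(-98)) = -6 + (165 + 98) = -6 + 263 = 257)
U = √25986 ≈ 161.20
U/J(E, w(8)) = √25986/257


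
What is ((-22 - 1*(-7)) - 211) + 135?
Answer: -91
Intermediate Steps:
((-22 - 1*(-7)) - 211) + 135 = ((-22 + 7) - 211) + 135 = (-15 - 211) + 135 = -226 + 135 = -91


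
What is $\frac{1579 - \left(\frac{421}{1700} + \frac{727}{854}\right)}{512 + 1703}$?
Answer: $\frac{1145398383}{1607868500} \approx 0.71237$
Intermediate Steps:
$\frac{1579 - \left(\frac{421}{1700} + \frac{727}{854}\right)}{512 + 1703} = \frac{1579 - \frac{797717}{725900}}{2215} = \left(1579 - \frac{797717}{725900}\right) \frac{1}{2215} = \frac{1145398383}{725900} \cdot \frac{1}{2215} = \frac{1145398383}{1607868500}$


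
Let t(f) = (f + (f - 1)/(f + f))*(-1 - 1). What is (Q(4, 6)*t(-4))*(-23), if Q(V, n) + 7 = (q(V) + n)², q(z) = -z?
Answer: 1863/4 ≈ 465.75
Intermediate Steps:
Q(V, n) = -7 + (n - V)² (Q(V, n) = -7 + (-V + n)² = -7 + (n - V)²)
t(f) = -2*f - (-1 + f)/f (t(f) = (f + (-1 + f)/((2*f)))*(-2) = (f + (-1 + f)*(1/(2*f)))*(-2) = (f + (-1 + f)/(2*f))*(-2) = -2*f - (-1 + f)/f)
(Q(4, 6)*t(-4))*(-23) = ((-7 + (4 - 1*6)²)*(-1 + 1/(-4) - 2*(-4)))*(-23) = ((-7 + (4 - 6)²)*(-1 - ¼ + 8))*(-23) = ((-7 + (-2)²)*(27/4))*(-23) = ((-7 + 4)*(27/4))*(-23) = -3*27/4*(-23) = -81/4*(-23) = 1863/4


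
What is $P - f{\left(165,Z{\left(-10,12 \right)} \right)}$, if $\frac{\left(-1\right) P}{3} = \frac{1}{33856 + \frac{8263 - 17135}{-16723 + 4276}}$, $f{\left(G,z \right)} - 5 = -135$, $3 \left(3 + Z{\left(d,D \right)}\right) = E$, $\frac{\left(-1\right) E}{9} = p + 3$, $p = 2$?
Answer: $\frac{54783848179}{421414504} \approx 130.0$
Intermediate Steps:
$E = -45$ ($E = - 9 \left(2 + 3\right) = \left(-9\right) 5 = -45$)
$Z{\left(d,D \right)} = -18$ ($Z{\left(d,D \right)} = -3 + \frac{1}{3} \left(-45\right) = -3 - 15 = -18$)
$f{\left(G,z \right)} = -130$ ($f{\left(G,z \right)} = 5 - 135 = -130$)
$P = - \frac{37341}{421414504}$ ($P = - \frac{3}{33856 + \frac{8263 - 17135}{-16723 + 4276}} = - \frac{3}{33856 - \frac{8872}{-12447}} = - \frac{3}{33856 - - \frac{8872}{12447}} = - \frac{3}{33856 + \frac{8872}{12447}} = - \frac{3}{\frac{421414504}{12447}} = \left(-3\right) \frac{12447}{421414504} = - \frac{37341}{421414504} \approx -8.8609 \cdot 10^{-5}$)
$P - f{\left(165,Z{\left(-10,12 \right)} \right)} = - \frac{37341}{421414504} - -130 = - \frac{37341}{421414504} + 130 = \frac{54783848179}{421414504}$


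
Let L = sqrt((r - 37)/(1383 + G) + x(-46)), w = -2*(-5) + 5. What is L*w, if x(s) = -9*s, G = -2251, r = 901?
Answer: 45*sqrt(2160886)/217 ≈ 304.84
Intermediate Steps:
w = 15 (w = 10 + 5 = 15)
L = 3*sqrt(2160886)/217 (L = sqrt((901 - 37)/(1383 - 2251) - 9*(-46)) = sqrt(864/(-868) + 414) = sqrt(864*(-1/868) + 414) = sqrt(-216/217 + 414) = sqrt(89622/217) = 3*sqrt(2160886)/217 ≈ 20.323)
L*w = (3*sqrt(2160886)/217)*15 = 45*sqrt(2160886)/217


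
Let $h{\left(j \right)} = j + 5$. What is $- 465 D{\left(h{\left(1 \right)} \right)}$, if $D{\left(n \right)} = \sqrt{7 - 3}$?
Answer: $-930$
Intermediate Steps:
$h{\left(j \right)} = 5 + j$
$D{\left(n \right)} = 2$ ($D{\left(n \right)} = \sqrt{4} = 2$)
$- 465 D{\left(h{\left(1 \right)} \right)} = \left(-465\right) 2 = -930$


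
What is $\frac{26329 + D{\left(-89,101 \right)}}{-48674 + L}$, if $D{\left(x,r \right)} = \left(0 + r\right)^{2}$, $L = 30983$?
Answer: $- \frac{36530}{17691} \approx -2.0649$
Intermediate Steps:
$D{\left(x,r \right)} = r^{2}$
$\frac{26329 + D{\left(-89,101 \right)}}{-48674 + L} = \frac{26329 + 101^{2}}{-48674 + 30983} = \frac{26329 + 10201}{-17691} = 36530 \left(- \frac{1}{17691}\right) = - \frac{36530}{17691}$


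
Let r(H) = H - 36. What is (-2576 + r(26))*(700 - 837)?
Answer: 354282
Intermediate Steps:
r(H) = -36 + H
(-2576 + r(26))*(700 - 837) = (-2576 + (-36 + 26))*(700 - 837) = (-2576 - 10)*(-137) = -2586*(-137) = 354282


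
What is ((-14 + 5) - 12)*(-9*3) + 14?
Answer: 581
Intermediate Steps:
((-14 + 5) - 12)*(-9*3) + 14 = (-9 - 12)*(-27) + 14 = -21*(-27) + 14 = 567 + 14 = 581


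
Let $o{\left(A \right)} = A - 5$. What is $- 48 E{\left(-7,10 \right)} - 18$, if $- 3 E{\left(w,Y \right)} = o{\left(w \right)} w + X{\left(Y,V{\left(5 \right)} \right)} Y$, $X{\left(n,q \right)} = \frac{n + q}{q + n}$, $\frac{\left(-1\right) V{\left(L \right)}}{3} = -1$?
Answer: $1486$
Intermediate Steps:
$o{\left(A \right)} = -5 + A$ ($o{\left(A \right)} = A - 5 = -5 + A$)
$V{\left(L \right)} = 3$ ($V{\left(L \right)} = \left(-3\right) \left(-1\right) = 3$)
$X{\left(n,q \right)} = 1$ ($X{\left(n,q \right)} = \frac{n + q}{n + q} = 1$)
$E{\left(w,Y \right)} = - \frac{Y}{3} - \frac{w \left(-5 + w\right)}{3}$ ($E{\left(w,Y \right)} = - \frac{\left(-5 + w\right) w + 1 Y}{3} = - \frac{w \left(-5 + w\right) + Y}{3} = - \frac{Y + w \left(-5 + w\right)}{3} = - \frac{Y}{3} - \frac{w \left(-5 + w\right)}{3}$)
$- 48 E{\left(-7,10 \right)} - 18 = - 48 \left(\left(- \frac{1}{3}\right) 10 - - \frac{7 \left(-5 - 7\right)}{3}\right) - 18 = - 48 \left(- \frac{10}{3} - \left(- \frac{7}{3}\right) \left(-12\right)\right) - 18 = - 48 \left(- \frac{10}{3} - 28\right) - 18 = \left(-48\right) \left(- \frac{94}{3}\right) - 18 = 1504 - 18 = 1486$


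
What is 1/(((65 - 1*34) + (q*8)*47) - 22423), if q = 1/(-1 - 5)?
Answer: -3/67364 ≈ -4.4534e-5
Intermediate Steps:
q = -1/6 (q = 1/(-6) = -1/6 ≈ -0.16667)
1/(((65 - 1*34) + (q*8)*47) - 22423) = 1/(((65 - 1*34) - 1/6*8*47) - 22423) = 1/(((65 - 34) - 4/3*47) - 22423) = 1/((31 - 188/3) - 22423) = 1/(-95/3 - 22423) = 1/(-67364/3) = -3/67364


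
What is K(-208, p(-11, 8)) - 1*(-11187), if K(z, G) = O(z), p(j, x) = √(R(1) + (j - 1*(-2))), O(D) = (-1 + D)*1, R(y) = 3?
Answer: 10978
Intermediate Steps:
O(D) = -1 + D
p(j, x) = √(5 + j) (p(j, x) = √(3 + (j - 1*(-2))) = √(3 + (j + 2)) = √(3 + (2 + j)) = √(5 + j))
K(z, G) = -1 + z
K(-208, p(-11, 8)) - 1*(-11187) = (-1 - 208) - 1*(-11187) = -209 + 11187 = 10978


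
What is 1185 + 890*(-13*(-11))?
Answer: 128455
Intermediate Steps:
1185 + 890*(-13*(-11)) = 1185 + 890*143 = 1185 + 127270 = 128455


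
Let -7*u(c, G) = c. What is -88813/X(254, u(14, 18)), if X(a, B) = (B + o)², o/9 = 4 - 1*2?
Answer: -88813/256 ≈ -346.93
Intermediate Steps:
u(c, G) = -c/7
o = 18 (o = 9*(4 - 1*2) = 9*(4 - 2) = 9*2 = 18)
X(a, B) = (18 + B)² (X(a, B) = (B + 18)² = (18 + B)²)
-88813/X(254, u(14, 18)) = -88813/(18 - ⅐*14)² = -88813/(18 - 2)² = -88813/(16²) = -88813/256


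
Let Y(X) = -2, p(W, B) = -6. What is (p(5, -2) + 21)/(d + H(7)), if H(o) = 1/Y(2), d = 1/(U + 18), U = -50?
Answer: -480/17 ≈ -28.235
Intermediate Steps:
d = -1/32 (d = 1/(-50 + 18) = 1/(-32) = -1/32 ≈ -0.031250)
H(o) = -½ (H(o) = 1/(-2) = -½)
(p(5, -2) + 21)/(d + H(7)) = (-6 + 21)/(-1/32 - ½) = 15/(-17/32) = -32/17*15 = -480/17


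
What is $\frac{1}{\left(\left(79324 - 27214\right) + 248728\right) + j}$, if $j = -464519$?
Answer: $- \frac{1}{163681} \approx -6.1094 \cdot 10^{-6}$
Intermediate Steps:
$\frac{1}{\left(\left(79324 - 27214\right) + 248728\right) + j} = \frac{1}{\left(\left(79324 - 27214\right) + 248728\right) - 464519} = \frac{1}{\left(52110 + 248728\right) - 464519} = \frac{1}{300838 - 464519} = \frac{1}{-163681} = - \frac{1}{163681}$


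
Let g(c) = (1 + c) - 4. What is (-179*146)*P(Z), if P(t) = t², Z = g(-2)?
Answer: -653350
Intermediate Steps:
g(c) = -3 + c
Z = -5 (Z = -3 - 2 = -5)
(-179*146)*P(Z) = -179*146*(-5)² = -26134*25 = -653350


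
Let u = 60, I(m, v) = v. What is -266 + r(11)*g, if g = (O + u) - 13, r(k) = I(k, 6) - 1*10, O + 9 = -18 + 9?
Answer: -382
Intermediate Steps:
O = -18 (O = -9 + (-18 + 9) = -9 - 9 = -18)
r(k) = -4 (r(k) = 6 - 1*10 = 6 - 10 = -4)
g = 29 (g = (-18 + 60) - 13 = 42 - 13 = 29)
-266 + r(11)*g = -266 - 4*29 = -266 - 116 = -382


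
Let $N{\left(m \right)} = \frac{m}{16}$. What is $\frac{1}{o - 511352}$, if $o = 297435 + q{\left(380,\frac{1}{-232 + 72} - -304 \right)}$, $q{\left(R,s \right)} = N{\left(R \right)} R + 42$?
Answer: $- \frac{1}{204850} \approx -4.8816 \cdot 10^{-6}$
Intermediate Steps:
$N{\left(m \right)} = \frac{m}{16}$ ($N{\left(m \right)} = m \frac{1}{16} = \frac{m}{16}$)
$q{\left(R,s \right)} = 42 + \frac{R^{2}}{16}$ ($q{\left(R,s \right)} = \frac{R}{16} R + 42 = \frac{R^{2}}{16} + 42 = 42 + \frac{R^{2}}{16}$)
$o = 306502$ ($o = 297435 + \left(42 + \frac{380^{2}}{16}\right) = 297435 + \left(42 + \frac{1}{16} \cdot 144400\right) = 297435 + \left(42 + 9025\right) = 297435 + 9067 = 306502$)
$\frac{1}{o - 511352} = \frac{1}{306502 - 511352} = \frac{1}{-204850} = - \frac{1}{204850}$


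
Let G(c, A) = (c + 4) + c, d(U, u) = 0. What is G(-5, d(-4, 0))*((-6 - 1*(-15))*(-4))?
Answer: 216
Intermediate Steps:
G(c, A) = 4 + 2*c (G(c, A) = (4 + c) + c = 4 + 2*c)
G(-5, d(-4, 0))*((-6 - 1*(-15))*(-4)) = (4 + 2*(-5))*((-6 - 1*(-15))*(-4)) = (4 - 10)*((-6 + 15)*(-4)) = -54*(-4) = -6*(-36) = 216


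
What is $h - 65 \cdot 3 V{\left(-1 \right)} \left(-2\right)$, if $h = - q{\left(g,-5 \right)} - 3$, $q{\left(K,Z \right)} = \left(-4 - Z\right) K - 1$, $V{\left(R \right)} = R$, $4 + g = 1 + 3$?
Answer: $-392$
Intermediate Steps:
$g = 0$ ($g = -4 + \left(1 + 3\right) = -4 + 4 = 0$)
$q{\left(K,Z \right)} = -1 + K \left(-4 - Z\right)$ ($q{\left(K,Z \right)} = K \left(-4 - Z\right) - 1 = -1 + K \left(-4 - Z\right)$)
$h = -2$ ($h = - (-1 - 0 - 0 \left(-5\right)) - 3 = - (-1 + 0 + 0) - 3 = \left(-1\right) \left(-1\right) - 3 = 1 - 3 = -2$)
$h - 65 \cdot 3 V{\left(-1 \right)} \left(-2\right) = -2 - 65 \cdot 3 \left(-1\right) \left(-2\right) = -2 - 65 \left(\left(-3\right) \left(-2\right)\right) = -2 - 390 = -392$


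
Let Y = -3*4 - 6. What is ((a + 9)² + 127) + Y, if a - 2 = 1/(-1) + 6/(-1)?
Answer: 125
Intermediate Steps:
Y = -18 (Y = -12 - 6 = -18)
a = -5 (a = 2 + (1/(-1) + 6/(-1)) = 2 + (1*(-1) + 6*(-1)) = 2 + (-1 - 6) = 2 - 7 = -5)
((a + 9)² + 127) + Y = ((-5 + 9)² + 127) - 18 = (4² + 127) - 18 = (16 + 127) - 18 = 143 - 18 = 125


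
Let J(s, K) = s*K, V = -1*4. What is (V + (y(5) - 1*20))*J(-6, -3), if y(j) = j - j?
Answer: -432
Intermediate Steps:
V = -4
y(j) = 0
J(s, K) = K*s
(V + (y(5) - 1*20))*J(-6, -3) = (-4 + (0 - 1*20))*(-3*(-6)) = (-4 + (0 - 20))*18 = (-4 - 20)*18 = -24*18 = -432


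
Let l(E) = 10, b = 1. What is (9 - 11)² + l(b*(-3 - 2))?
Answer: 14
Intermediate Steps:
(9 - 11)² + l(b*(-3 - 2)) = (9 - 11)² + 10 = (-2)² + 10 = 4 + 10 = 14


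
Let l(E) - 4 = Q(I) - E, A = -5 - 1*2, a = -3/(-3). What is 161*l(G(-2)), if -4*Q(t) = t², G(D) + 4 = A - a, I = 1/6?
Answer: 370783/144 ≈ 2574.9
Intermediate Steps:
a = 1 (a = -3*(-⅓) = 1)
A = -7 (A = -5 - 2 = -7)
I = ⅙ ≈ 0.16667
G(D) = -12 (G(D) = -4 + (-7 - 1*1) = -4 + (-7 - 1) = -4 - 8 = -12)
Q(t) = -t²/4
l(E) = 575/144 - E (l(E) = 4 + (-(⅙)²/4 - E) = 4 + (-¼*1/36 - E) = 4 + (-1/144 - E) = 575/144 - E)
161*l(G(-2)) = 161*(575/144 - 1*(-12)) = 161*(575/144 + 12) = 161*(2303/144) = 370783/144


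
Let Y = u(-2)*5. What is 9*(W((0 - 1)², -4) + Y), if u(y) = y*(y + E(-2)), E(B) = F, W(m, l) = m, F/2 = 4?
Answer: -531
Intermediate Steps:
F = 8 (F = 2*4 = 8)
E(B) = 8
u(y) = y*(8 + y) (u(y) = y*(y + 8) = y*(8 + y))
Y = -60 (Y = -2*(8 - 2)*5 = -2*6*5 = -12*5 = -60)
9*(W((0 - 1)², -4) + Y) = 9*((0 - 1)² - 60) = 9*((-1)² - 60) = 9*(1 - 60) = 9*(-59) = -531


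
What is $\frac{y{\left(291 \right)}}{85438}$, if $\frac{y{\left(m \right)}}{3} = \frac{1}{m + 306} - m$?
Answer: $- \frac{86863}{8501081} \approx -0.010218$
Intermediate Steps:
$y{\left(m \right)} = - 3 m + \frac{3}{306 + m}$ ($y{\left(m \right)} = 3 \left(\frac{1}{m + 306} - m\right) = 3 \left(\frac{1}{306 + m} - m\right) = - 3 m + \frac{3}{306 + m}$)
$\frac{y{\left(291 \right)}}{85438} = \frac{3 \frac{1}{306 + 291} \left(1 - 291^{2} - 89046\right)}{85438} = \frac{3 \left(1 - 84681 - 89046\right)}{597} \cdot \frac{1}{85438} = 3 \cdot \frac{1}{597} \left(1 - 84681 - 89046\right) \frac{1}{85438} = 3 \cdot \frac{1}{597} \left(-173726\right) \frac{1}{85438} = \left(- \frac{173726}{199}\right) \frac{1}{85438} = - \frac{86863}{8501081}$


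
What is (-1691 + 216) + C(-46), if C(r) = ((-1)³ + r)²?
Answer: 734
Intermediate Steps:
C(r) = (-1 + r)²
(-1691 + 216) + C(-46) = (-1691 + 216) + (-1 - 46)² = -1475 + (-47)² = -1475 + 2209 = 734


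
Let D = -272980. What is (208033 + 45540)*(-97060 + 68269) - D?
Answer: -7300347263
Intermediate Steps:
(208033 + 45540)*(-97060 + 68269) - D = (208033 + 45540)*(-97060 + 68269) - 1*(-272980) = 253573*(-28791) + 272980 = -7300620243 + 272980 = -7300347263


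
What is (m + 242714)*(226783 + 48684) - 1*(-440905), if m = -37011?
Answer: 56664829206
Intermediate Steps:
(m + 242714)*(226783 + 48684) - 1*(-440905) = (-37011 + 242714)*(226783 + 48684) - 1*(-440905) = 205703*275467 + 440905 = 56664388301 + 440905 = 56664829206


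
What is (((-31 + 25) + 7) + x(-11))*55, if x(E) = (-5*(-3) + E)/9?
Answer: 715/9 ≈ 79.444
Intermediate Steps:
x(E) = 5/3 + E/9 (x(E) = (15 + E)*(⅑) = 5/3 + E/9)
(((-31 + 25) + 7) + x(-11))*55 = (((-31 + 25) + 7) + (5/3 + (⅑)*(-11)))*55 = ((-6 + 7) + (5/3 - 11/9))*55 = (1 + 4/9)*55 = (13/9)*55 = 715/9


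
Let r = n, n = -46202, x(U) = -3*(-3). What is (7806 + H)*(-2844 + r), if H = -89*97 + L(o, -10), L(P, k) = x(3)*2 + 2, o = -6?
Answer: 39580122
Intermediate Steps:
x(U) = 9
L(P, k) = 20 (L(P, k) = 9*2 + 2 = 18 + 2 = 20)
H = -8613 (H = -89*97 + 20 = -8633 + 20 = -8613)
r = -46202
(7806 + H)*(-2844 + r) = (7806 - 8613)*(-2844 - 46202) = -807*(-49046) = 39580122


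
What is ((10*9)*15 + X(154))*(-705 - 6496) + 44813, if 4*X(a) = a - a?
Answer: -9676537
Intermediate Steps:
X(a) = 0 (X(a) = (a - a)/4 = (¼)*0 = 0)
((10*9)*15 + X(154))*(-705 - 6496) + 44813 = ((10*9)*15 + 0)*(-705 - 6496) + 44813 = (90*15 + 0)*(-7201) + 44813 = (1350 + 0)*(-7201) + 44813 = 1350*(-7201) + 44813 = -9721350 + 44813 = -9676537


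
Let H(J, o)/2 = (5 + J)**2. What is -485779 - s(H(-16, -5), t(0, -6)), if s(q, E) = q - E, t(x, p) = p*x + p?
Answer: -486027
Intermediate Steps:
t(x, p) = p + p*x
H(J, o) = 2*(5 + J)**2
-485779 - s(H(-16, -5), t(0, -6)) = -485779 - (2*(5 - 16)**2 - (-6)*(1 + 0)) = -485779 - (2*(-11)**2 - (-6)) = -485779 - (2*121 - 1*(-6)) = -485779 - (242 + 6) = -485779 - 1*248 = -485779 - 248 = -486027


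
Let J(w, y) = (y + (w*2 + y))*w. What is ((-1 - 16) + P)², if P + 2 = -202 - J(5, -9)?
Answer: 32761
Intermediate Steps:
J(w, y) = w*(2*w + 2*y) (J(w, y) = (y + (2*w + y))*w = (y + (y + 2*w))*w = (2*w + 2*y)*w = w*(2*w + 2*y))
P = -164 (P = -2 + (-202 - 2*5*(5 - 9)) = -2 + (-202 - 2*5*(-4)) = -2 + (-202 - 1*(-40)) = -2 + (-202 + 40) = -2 - 162 = -164)
((-1 - 16) + P)² = ((-1 - 16) - 164)² = (-17 - 164)² = (-181)² = 32761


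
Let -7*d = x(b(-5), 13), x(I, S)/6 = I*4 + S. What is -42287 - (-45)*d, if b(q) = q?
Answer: -42017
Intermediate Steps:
x(I, S) = 6*S + 24*I (x(I, S) = 6*(I*4 + S) = 6*(4*I + S) = 6*(S + 4*I) = 6*S + 24*I)
d = 6 (d = -(6*13 + 24*(-5))/7 = -(78 - 120)/7 = -⅐*(-42) = 6)
-42287 - (-45)*d = -42287 - (-45)*6 = -42287 - 1*(-270) = -42287 + 270 = -42017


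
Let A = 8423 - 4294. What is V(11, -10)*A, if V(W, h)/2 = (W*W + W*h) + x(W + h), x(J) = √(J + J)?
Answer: 90838 + 8258*√2 ≈ 1.0252e+5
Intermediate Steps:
A = 4129
x(J) = √2*√J (x(J) = √(2*J) = √2*√J)
V(W, h) = 2*W² + 2*W*h + 2*√2*√(W + h) (V(W, h) = 2*((W*W + W*h) + √2*√(W + h)) = 2*((W² + W*h) + √2*√(W + h)) = 2*(W² + W*h + √2*√(W + h)) = 2*W² + 2*W*h + 2*√2*√(W + h))
V(11, -10)*A = (2*11² + 2*11*(-10) + 2*√2*√(11 - 10))*4129 = (2*121 - 220 + 2*√2*√1)*4129 = (242 - 220 + 2*√2*1)*4129 = (242 - 220 + 2*√2)*4129 = (22 + 2*√2)*4129 = 90838 + 8258*√2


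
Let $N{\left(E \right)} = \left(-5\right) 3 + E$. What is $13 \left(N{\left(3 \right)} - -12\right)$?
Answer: $0$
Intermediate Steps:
$N{\left(E \right)} = -15 + E$
$13 \left(N{\left(3 \right)} - -12\right) = 13 \left(\left(-15 + 3\right) - -12\right) = 13 \left(-12 + 12\right) = 13 \cdot 0 = 0$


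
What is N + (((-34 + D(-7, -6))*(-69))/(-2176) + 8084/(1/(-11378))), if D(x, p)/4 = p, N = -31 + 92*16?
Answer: -100072404369/1088 ≈ -9.1978e+7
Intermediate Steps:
N = 1441 (N = -31 + 1472 = 1441)
D(x, p) = 4*p
N + (((-34 + D(-7, -6))*(-69))/(-2176) + 8084/(1/(-11378))) = 1441 + (((-34 + 4*(-6))*(-69))/(-2176) + 8084/(1/(-11378))) = 1441 + (((-34 - 24)*(-69))*(-1/2176) + 8084/(-1/11378)) = 1441 + (-58*(-69)*(-1/2176) + 8084*(-11378)) = 1441 + (4002*(-1/2176) - 91979752) = 1441 + (-2001/1088 - 91979752) = 1441 - 100073972177/1088 = -100072404369/1088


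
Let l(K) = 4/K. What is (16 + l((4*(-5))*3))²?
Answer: 57121/225 ≈ 253.87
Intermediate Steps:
(16 + l((4*(-5))*3))² = (16 + 4/(((4*(-5))*3)))² = (16 + 4/((-20*3)))² = (16 + 4/(-60))² = (16 + 4*(-1/60))² = (16 - 1/15)² = (239/15)² = 57121/225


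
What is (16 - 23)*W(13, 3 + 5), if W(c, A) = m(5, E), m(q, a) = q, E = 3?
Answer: -35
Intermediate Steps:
W(c, A) = 5
(16 - 23)*W(13, 3 + 5) = (16 - 23)*5 = -7*5 = -35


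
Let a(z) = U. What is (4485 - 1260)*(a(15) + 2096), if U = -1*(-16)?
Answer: 6811200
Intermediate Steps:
U = 16
a(z) = 16
(4485 - 1260)*(a(15) + 2096) = (4485 - 1260)*(16 + 2096) = 3225*2112 = 6811200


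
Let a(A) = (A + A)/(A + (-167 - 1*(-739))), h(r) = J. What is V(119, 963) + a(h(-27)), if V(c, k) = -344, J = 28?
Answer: -25793/75 ≈ -343.91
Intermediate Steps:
h(r) = 28
a(A) = 2*A/(572 + A) (a(A) = (2*A)/(A + (-167 + 739)) = (2*A)/(A + 572) = (2*A)/(572 + A) = 2*A/(572 + A))
V(119, 963) + a(h(-27)) = -344 + 2*28/(572 + 28) = -344 + 2*28/600 = -344 + 2*28*(1/600) = -344 + 7/75 = -25793/75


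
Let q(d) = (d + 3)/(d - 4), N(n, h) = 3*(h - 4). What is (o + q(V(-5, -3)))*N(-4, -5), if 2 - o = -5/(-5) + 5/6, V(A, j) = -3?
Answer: -9/2 ≈ -4.5000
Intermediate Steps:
N(n, h) = -12 + 3*h (N(n, h) = 3*(-4 + h) = -12 + 3*h)
o = ⅙ (o = 2 - (-5/(-5) + 5/6) = 2 - (-5*(-⅕) + 5*(⅙)) = 2 - (1 + ⅚) = 2 - 1*11/6 = 2 - 11/6 = ⅙ ≈ 0.16667)
q(d) = (3 + d)/(-4 + d)
(o + q(V(-5, -3)))*N(-4, -5) = (⅙ + (3 - 3)/(-4 - 3))*(-12 + 3*(-5)) = (⅙ + 0/(-7))*(-12 - 15) = (⅙ - ⅐*0)*(-27) = (⅙ + 0)*(-27) = (⅙)*(-27) = -9/2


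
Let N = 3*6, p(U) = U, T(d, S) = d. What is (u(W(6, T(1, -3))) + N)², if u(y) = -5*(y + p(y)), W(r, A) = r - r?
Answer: 324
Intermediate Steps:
W(r, A) = 0
u(y) = -10*y (u(y) = -5*(y + y) = -10*y)
N = 18
(u(W(6, T(1, -3))) + N)² = (-10*0 + 18)² = (0 + 18)² = 18² = 324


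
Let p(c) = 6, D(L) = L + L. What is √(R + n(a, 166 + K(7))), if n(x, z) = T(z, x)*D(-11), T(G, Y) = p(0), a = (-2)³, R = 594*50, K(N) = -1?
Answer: 8*√462 ≈ 171.95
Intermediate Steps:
D(L) = 2*L
R = 29700
a = -8
T(G, Y) = 6
n(x, z) = -132 (n(x, z) = 6*(2*(-11)) = 6*(-22) = -132)
√(R + n(a, 166 + K(7))) = √(29700 - 132) = √29568 = 8*√462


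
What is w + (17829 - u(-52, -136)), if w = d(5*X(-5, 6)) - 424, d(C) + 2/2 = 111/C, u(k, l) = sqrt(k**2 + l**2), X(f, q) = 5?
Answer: 435211/25 - 20*sqrt(53) ≈ 17263.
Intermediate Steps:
d(C) = -1 + 111/C
w = -10514/25 (w = (111 - 5*5)/((5*5)) - 424 = (111 - 1*25)/25 - 424 = (111 - 25)/25 - 424 = (1/25)*86 - 424 = 86/25 - 424 = -10514/25 ≈ -420.56)
w + (17829 - u(-52, -136)) = -10514/25 + (17829 - sqrt((-52)**2 + (-136)**2)) = -10514/25 + (17829 - sqrt(2704 + 18496)) = -10514/25 + (17829 - sqrt(21200)) = -10514/25 + (17829 - 20*sqrt(53)) = 435211/25 - 20*sqrt(53)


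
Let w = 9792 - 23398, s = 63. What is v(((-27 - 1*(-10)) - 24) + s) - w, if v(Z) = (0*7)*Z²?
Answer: 13606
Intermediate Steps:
w = -13606
v(Z) = 0 (v(Z) = 0*Z² = 0)
v(((-27 - 1*(-10)) - 24) + s) - w = 0 - 1*(-13606) = 0 + 13606 = 13606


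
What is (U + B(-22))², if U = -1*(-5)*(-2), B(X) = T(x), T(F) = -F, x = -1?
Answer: 81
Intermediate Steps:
B(X) = 1 (B(X) = -1*(-1) = 1)
U = -10 (U = 5*(-2) = -10)
(U + B(-22))² = (-10 + 1)² = (-9)² = 81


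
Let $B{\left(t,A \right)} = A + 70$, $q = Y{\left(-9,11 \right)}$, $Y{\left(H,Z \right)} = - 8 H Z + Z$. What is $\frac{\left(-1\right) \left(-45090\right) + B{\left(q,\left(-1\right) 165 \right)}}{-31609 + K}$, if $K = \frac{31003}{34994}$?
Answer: $- \frac{1574555030}{1106094343} \approx -1.4235$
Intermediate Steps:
$Y{\left(H,Z \right)} = Z - 8 H Z$ ($Y{\left(H,Z \right)} = - 8 H Z + Z = Z - 8 H Z$)
$q = 803$ ($q = 11 \left(1 - -72\right) = 11 \left(1 + 72\right) = 11 \cdot 73 = 803$)
$B{\left(t,A \right)} = 70 + A$
$K = \frac{31003}{34994}$ ($K = 31003 \cdot \frac{1}{34994} = \frac{31003}{34994} \approx 0.88595$)
$\frac{\left(-1\right) \left(-45090\right) + B{\left(q,\left(-1\right) 165 \right)}}{-31609 + K} = \frac{\left(-1\right) \left(-45090\right) + \left(70 - 165\right)}{-31609 + \frac{31003}{34994}} = \frac{45090 + \left(70 - 165\right)}{- \frac{1106094343}{34994}} = \left(45090 - 95\right) \left(- \frac{34994}{1106094343}\right) = 44995 \left(- \frac{34994}{1106094343}\right) = - \frac{1574555030}{1106094343}$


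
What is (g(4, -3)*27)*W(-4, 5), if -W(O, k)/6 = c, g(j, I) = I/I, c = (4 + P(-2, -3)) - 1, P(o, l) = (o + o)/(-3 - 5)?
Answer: -567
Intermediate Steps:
P(o, l) = -o/4 (P(o, l) = (2*o)/(-8) = (2*o)*(-⅛) = -o/4)
c = 7/2 (c = (4 - ¼*(-2)) - 1 = (4 + ½) - 1 = 9/2 - 1 = 7/2 ≈ 3.5000)
g(j, I) = 1
W(O, k) = -21 (W(O, k) = -6*7/2 = -21)
(g(4, -3)*27)*W(-4, 5) = (1*27)*(-21) = 27*(-21) = -567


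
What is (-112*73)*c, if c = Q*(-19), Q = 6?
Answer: 932064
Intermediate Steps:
c = -114 (c = 6*(-19) = -114)
(-112*73)*c = -112*73*(-114) = -8176*(-114) = 932064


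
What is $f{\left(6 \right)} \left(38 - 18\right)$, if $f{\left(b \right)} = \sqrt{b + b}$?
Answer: $40 \sqrt{3} \approx 69.282$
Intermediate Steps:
$f{\left(b \right)} = \sqrt{2} \sqrt{b}$ ($f{\left(b \right)} = \sqrt{2 b} = \sqrt{2} \sqrt{b}$)
$f{\left(6 \right)} \left(38 - 18\right) = \sqrt{2} \sqrt{6} \left(38 - 18\right) = 2 \sqrt{3} \cdot 20 = 40 \sqrt{3}$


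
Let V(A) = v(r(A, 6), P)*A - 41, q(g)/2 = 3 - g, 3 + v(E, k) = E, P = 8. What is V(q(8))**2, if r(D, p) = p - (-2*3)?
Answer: 17161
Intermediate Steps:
r(D, p) = 6 + p (r(D, p) = p - (-6) = p - 1*(-6) = p + 6 = 6 + p)
v(E, k) = -3 + E
q(g) = 6 - 2*g (q(g) = 2*(3 - g) = 6 - 2*g)
V(A) = -41 + 9*A (V(A) = (-3 + (6 + 6))*A - 41 = (-3 + 12)*A - 41 = 9*A - 41 = -41 + 9*A)
V(q(8))**2 = (-41 + 9*(6 - 2*8))**2 = (-41 + 9*(6 - 16))**2 = (-41 + 9*(-10))**2 = (-41 - 90)**2 = (-131)**2 = 17161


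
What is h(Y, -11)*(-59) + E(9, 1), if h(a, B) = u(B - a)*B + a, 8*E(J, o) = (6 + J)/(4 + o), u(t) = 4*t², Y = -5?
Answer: 750011/8 ≈ 93751.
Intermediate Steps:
E(J, o) = (6 + J)/(8*(4 + o)) (E(J, o) = ((6 + J)/(4 + o))/8 = (6 + J)/(8*(4 + o)))
h(a, B) = a + 4*B*(B - a)² (h(a, B) = (4*(B - a)²)*B + a = 4*B*(B - a)² + a = a + 4*B*(B - a)²)
h(Y, -11)*(-59) + E(9, 1) = (-5 + 4*(-11)*(-11 - 1*(-5))²)*(-59) + (6 + 9)/(8*(4 + 1)) = (-5 + 4*(-11)*(-11 + 5)²)*(-59) + (⅛)*15/5 = (-5 + 4*(-11)*(-6)²)*(-59) + (⅛)*(⅕)*15 = (-5 + 4*(-11)*36)*(-59) + 3/8 = (-5 - 1584)*(-59) + 3/8 = -1589*(-59) + 3/8 = 93751 + 3/8 = 750011/8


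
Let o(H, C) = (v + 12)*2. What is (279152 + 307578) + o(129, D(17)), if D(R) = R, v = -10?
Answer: 586734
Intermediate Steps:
o(H, C) = 4 (o(H, C) = (-10 + 12)*2 = 2*2 = 4)
(279152 + 307578) + o(129, D(17)) = (279152 + 307578) + 4 = 586730 + 4 = 586734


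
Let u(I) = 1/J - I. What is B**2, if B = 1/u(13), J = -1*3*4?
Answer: 144/24649 ≈ 0.0058420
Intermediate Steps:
J = -12 (J = -3*4 = -12)
u(I) = -1/12 - I (u(I) = 1/(-12) - I = -1/12 - I)
B = -12/157 (B = 1/(-1/12 - 1*13) = 1/(-1/12 - 13) = 1/(-157/12) = -12/157 ≈ -0.076433)
B**2 = (-12/157)**2 = 144/24649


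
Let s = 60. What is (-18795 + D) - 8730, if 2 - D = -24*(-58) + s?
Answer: -28975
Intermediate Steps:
D = -1450 (D = 2 - (-24*(-58) + 60) = 2 - (1392 + 60) = 2 - 1*1452 = 2 - 1452 = -1450)
(-18795 + D) - 8730 = (-18795 - 1450) - 8730 = -20245 - 8730 = -28975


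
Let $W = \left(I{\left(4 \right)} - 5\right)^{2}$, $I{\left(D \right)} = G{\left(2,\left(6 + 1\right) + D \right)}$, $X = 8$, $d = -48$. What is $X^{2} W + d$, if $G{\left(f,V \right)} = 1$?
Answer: $976$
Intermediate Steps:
$I{\left(D \right)} = 1$
$W = 16$ ($W = \left(1 - 5\right)^{2} = \left(-4\right)^{2} = 16$)
$X^{2} W + d = 8^{2} \cdot 16 - 48 = 64 \cdot 16 - 48 = 1024 - 48 = 976$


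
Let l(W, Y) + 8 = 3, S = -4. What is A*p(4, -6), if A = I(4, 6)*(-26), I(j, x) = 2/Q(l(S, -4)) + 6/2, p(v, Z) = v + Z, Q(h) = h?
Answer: 676/5 ≈ 135.20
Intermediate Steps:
l(W, Y) = -5 (l(W, Y) = -8 + 3 = -5)
p(v, Z) = Z + v
I(j, x) = 13/5 (I(j, x) = 2/(-5) + 6/2 = 2*(-1/5) + 6*(1/2) = -2/5 + 3 = 13/5)
A = -338/5 (A = (13/5)*(-26) = -338/5 ≈ -67.600)
A*p(4, -6) = -338*(-6 + 4)/5 = -338/5*(-2) = 676/5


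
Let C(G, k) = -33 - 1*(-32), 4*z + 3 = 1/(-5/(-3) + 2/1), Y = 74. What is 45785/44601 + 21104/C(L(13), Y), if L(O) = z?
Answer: -941213719/44601 ≈ -21103.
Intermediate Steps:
z = -15/22 (z = -3/4 + 1/(4*(-5/(-3) + 2/1)) = -3/4 + 1/(4*(-5*(-1/3) + 2*1)) = -3/4 + 1/(4*(5/3 + 2)) = -3/4 + 1/(4*(11/3)) = -3/4 + (1/4)*(3/11) = -3/4 + 3/44 = -15/22 ≈ -0.68182)
L(O) = -15/22
C(G, k) = -1 (C(G, k) = -33 + 32 = -1)
45785/44601 + 21104/C(L(13), Y) = 45785/44601 + 21104/(-1) = 45785*(1/44601) + 21104*(-1) = 45785/44601 - 21104 = -941213719/44601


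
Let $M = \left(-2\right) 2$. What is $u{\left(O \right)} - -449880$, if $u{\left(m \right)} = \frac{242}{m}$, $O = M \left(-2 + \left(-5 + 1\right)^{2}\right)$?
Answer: $\frac{12596519}{28} \approx 4.4988 \cdot 10^{5}$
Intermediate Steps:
$M = -4$
$O = -56$ ($O = - 4 \left(-2 + \left(-5 + 1\right)^{2}\right) = - 4 \left(-2 + \left(-4\right)^{2}\right) = - 4 \left(-2 + 16\right) = \left(-4\right) 14 = -56$)
$u{\left(O \right)} - -449880 = \frac{242}{-56} - -449880 = 242 \left(- \frac{1}{56}\right) + 449880 = - \frac{121}{28} + 449880 = \frac{12596519}{28}$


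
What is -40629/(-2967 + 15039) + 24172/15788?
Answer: -29137189/15882728 ≈ -1.8345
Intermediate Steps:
-40629/(-2967 + 15039) + 24172/15788 = -40629/12072 + 24172*(1/15788) = -40629*1/12072 + 6043/3947 = -13543/4024 + 6043/3947 = -29137189/15882728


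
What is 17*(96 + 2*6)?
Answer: 1836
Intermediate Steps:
17*(96 + 2*6) = 17*(96 + 12) = 17*108 = 1836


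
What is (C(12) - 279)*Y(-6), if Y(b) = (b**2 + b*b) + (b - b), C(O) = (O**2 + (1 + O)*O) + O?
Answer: 2376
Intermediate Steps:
C(O) = O + O**2 + O*(1 + O) (C(O) = (O**2 + O*(1 + O)) + O = O + O**2 + O*(1 + O))
Y(b) = 2*b**2 (Y(b) = (b**2 + b**2) + 0 = 2*b**2 + 0 = 2*b**2)
(C(12) - 279)*Y(-6) = (2*12*(1 + 12) - 279)*(2*(-6)**2) = (2*12*13 - 279)*(2*36) = (312 - 279)*72 = 33*72 = 2376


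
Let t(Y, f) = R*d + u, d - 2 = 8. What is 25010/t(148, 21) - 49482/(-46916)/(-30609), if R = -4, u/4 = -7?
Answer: -249414305439/678135593 ≈ -367.79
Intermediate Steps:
d = 10 (d = 2 + 8 = 10)
u = -28 (u = 4*(-7) = -28)
t(Y, f) = -68 (t(Y, f) = -4*10 - 28 = -40 - 28 = -68)
25010/t(148, 21) - 49482/(-46916)/(-30609) = 25010/(-68) - 49482/(-46916)/(-30609) = 25010*(-1/68) - 49482*(-1/46916)*(-1/30609) = -12505/34 + (24741/23458)*(-1/30609) = -12505/34 - 2749/79780658 = -249414305439/678135593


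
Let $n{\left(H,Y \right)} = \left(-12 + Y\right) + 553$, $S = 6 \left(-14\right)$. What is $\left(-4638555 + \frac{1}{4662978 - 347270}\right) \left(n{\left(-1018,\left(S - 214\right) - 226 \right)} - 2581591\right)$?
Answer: $\frac{25839811786002875993}{2157854} \approx 1.1975 \cdot 10^{13}$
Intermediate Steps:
$S = -84$
$n{\left(H,Y \right)} = 541 + Y$
$\left(-4638555 + \frac{1}{4662978 - 347270}\right) \left(n{\left(-1018,\left(S - 214\right) - 226 \right)} - 2581591\right) = \left(-4638555 + \frac{1}{4662978 - 347270}\right) \left(\left(541 - 524\right) - 2581591\right) = \left(-4638555 + \frac{1}{4315708}\right) \left(\left(541 - 524\right) - 2581591\right) = - \frac{20018648921939 \left(17 - 2581591\right)}{4315708} = \left(- \frac{20018648921939}{4315708}\right) \left(-2581574\right) = \frac{25839811786002875993}{2157854}$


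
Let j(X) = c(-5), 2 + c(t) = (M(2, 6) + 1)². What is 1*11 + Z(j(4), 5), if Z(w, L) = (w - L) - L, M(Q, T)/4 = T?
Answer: 624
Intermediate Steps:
M(Q, T) = 4*T
c(t) = 623 (c(t) = -2 + (4*6 + 1)² = -2 + (24 + 1)² = -2 + 25² = -2 + 625 = 623)
j(X) = 623
Z(w, L) = w - 2*L
1*11 + Z(j(4), 5) = 1*11 + (623 - 2*5) = 11 + (623 - 10) = 11 + 613 = 624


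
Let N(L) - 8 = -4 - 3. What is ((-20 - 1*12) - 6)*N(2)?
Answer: -38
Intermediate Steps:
N(L) = 1 (N(L) = 8 + (-4 - 3) = 8 - 7 = 1)
((-20 - 1*12) - 6)*N(2) = ((-20 - 1*12) - 6)*1 = ((-20 - 12) - 6)*1 = (-32 - 6)*1 = -38*1 = -38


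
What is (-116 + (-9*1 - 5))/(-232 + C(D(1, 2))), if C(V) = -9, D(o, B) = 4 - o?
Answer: 130/241 ≈ 0.53942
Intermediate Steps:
(-116 + (-9*1 - 5))/(-232 + C(D(1, 2))) = (-116 + (-9*1 - 5))/(-232 - 9) = (-116 + (-9 - 5))/(-241) = (-116 - 14)*(-1/241) = -130*(-1/241) = 130/241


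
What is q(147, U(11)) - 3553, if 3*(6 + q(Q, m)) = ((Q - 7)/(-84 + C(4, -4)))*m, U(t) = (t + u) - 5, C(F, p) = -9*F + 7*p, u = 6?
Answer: -131823/37 ≈ -3562.8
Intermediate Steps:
U(t) = 1 + t (U(t) = (t + 6) - 5 = (6 + t) - 5 = 1 + t)
q(Q, m) = -6 + m*(7/148 - Q/148)/3 (q(Q, m) = -6 + (((Q - 7)/(-84 + (-9*4 + 7*(-4))))*m)/3 = -6 + (((-7 + Q)/(-84 + (-36 - 28)))*m)/3 = -6 + (((-7 + Q)/(-84 - 64))*m)/3 = -6 + (((-7 + Q)/(-148))*m)/3 = -6 + (((-7 + Q)*(-1/148))*m)/3 = -6 + ((7/148 - Q/148)*m)/3 = -6 + (m*(7/148 - Q/148))/3 = -6 + m*(7/148 - Q/148)/3)
q(147, U(11)) - 3553 = (-6 + 7*(1 + 11)/444 - 1/444*147*(1 + 11)) - 3553 = (-6 + (7/444)*12 - 1/444*147*12) - 3553 = (-6 + 7/37 - 147/37) - 3553 = -362/37 - 3553 = -131823/37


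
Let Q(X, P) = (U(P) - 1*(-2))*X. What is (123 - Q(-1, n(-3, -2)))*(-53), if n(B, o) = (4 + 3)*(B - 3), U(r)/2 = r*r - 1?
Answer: -193503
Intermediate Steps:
U(r) = -2 + 2*r² (U(r) = 2*(r*r - 1) = 2*(r² - 1) = 2*(-1 + r²) = -2 + 2*r²)
n(B, o) = -21 + 7*B (n(B, o) = 7*(-3 + B) = -21 + 7*B)
Q(X, P) = 2*X*P² (Q(X, P) = ((-2 + 2*P²) - 1*(-2))*X = ((-2 + 2*P²) + 2)*X = (2*P²)*X = 2*X*P²)
(123 - Q(-1, n(-3, -2)))*(-53) = (123 - 2*(-1)*(-21 + 7*(-3))²)*(-53) = (123 - 2*(-1)*(-21 - 21)²)*(-53) = (123 - 2*(-1)*(-42)²)*(-53) = (123 - 2*(-1)*1764)*(-53) = (123 - 1*(-3528))*(-53) = (123 + 3528)*(-53) = 3651*(-53) = -193503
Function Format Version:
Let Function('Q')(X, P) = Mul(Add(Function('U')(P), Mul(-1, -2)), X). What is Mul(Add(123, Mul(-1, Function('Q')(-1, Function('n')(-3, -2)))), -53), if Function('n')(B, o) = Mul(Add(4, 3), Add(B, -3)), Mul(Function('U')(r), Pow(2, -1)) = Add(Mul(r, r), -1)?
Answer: -193503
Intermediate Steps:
Function('U')(r) = Add(-2, Mul(2, Pow(r, 2))) (Function('U')(r) = Mul(2, Add(Mul(r, r), -1)) = Mul(2, Add(Pow(r, 2), -1)) = Mul(2, Add(-1, Pow(r, 2))) = Add(-2, Mul(2, Pow(r, 2))))
Function('n')(B, o) = Add(-21, Mul(7, B)) (Function('n')(B, o) = Mul(7, Add(-3, B)) = Add(-21, Mul(7, B)))
Function('Q')(X, P) = Mul(2, X, Pow(P, 2)) (Function('Q')(X, P) = Mul(Add(Add(-2, Mul(2, Pow(P, 2))), Mul(-1, -2)), X) = Mul(Add(Add(-2, Mul(2, Pow(P, 2))), 2), X) = Mul(Mul(2, Pow(P, 2)), X) = Mul(2, X, Pow(P, 2)))
Mul(Add(123, Mul(-1, Function('Q')(-1, Function('n')(-3, -2)))), -53) = Mul(Add(123, Mul(-1, Mul(2, -1, Pow(Add(-21, Mul(7, -3)), 2)))), -53) = Mul(Add(123, Mul(-1, Mul(2, -1, Pow(Add(-21, -21), 2)))), -53) = Mul(Add(123, Mul(-1, Mul(2, -1, Pow(-42, 2)))), -53) = Mul(Add(123, Mul(-1, Mul(2, -1, 1764))), -53) = Mul(Add(123, Mul(-1, -3528)), -53) = Mul(Add(123, 3528), -53) = Mul(3651, -53) = -193503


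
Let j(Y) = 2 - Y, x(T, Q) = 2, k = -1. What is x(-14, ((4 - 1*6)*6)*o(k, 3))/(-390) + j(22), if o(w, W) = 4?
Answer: -3901/195 ≈ -20.005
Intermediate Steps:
x(-14, ((4 - 1*6)*6)*o(k, 3))/(-390) + j(22) = 2/(-390) + (2 - 1*22) = 2*(-1/390) + (2 - 22) = -1/195 - 20 = -3901/195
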